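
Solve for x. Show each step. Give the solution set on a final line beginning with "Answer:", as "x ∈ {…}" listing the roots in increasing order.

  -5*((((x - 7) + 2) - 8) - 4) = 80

Step 1. [-5*((((x - 7) + 2) - 8) - 4) = 80] -5 out front; divide by -5, so div: (((x - 7) + 2) - 8) - 4 = -16.
Step 2. [(((x - 7) + 2) - 8) - 4 = -16] the outer -4 inverts by adding 4. So sub: ((x - 7) + 2) - 8 = -12.
Step 3. [((x - 7) + 2) - 8 = -12] peel the -8: add 8 from each side, so sub: (x - 7) + 2 = -4.
Step 4. [(x - 7) + 2 = -4] the outer +2 inverts by subtracting 2, so sub: x - 7 = -6.
Step 5. [x - 7 = -6] add 7: x sits inside (… - 7) ⇒ sub: x = 1.

Answer: x ∈ {1}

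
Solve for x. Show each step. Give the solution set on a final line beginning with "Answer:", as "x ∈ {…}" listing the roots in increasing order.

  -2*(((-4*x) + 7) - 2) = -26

Step 1. [-2*(((-4*x) + 7) - 2) = -26] LHS = -2·(…); ÷-2 both sides. So div: ((-4*x) + 7) - 2 = 13.
Step 2. [((-4*x) + 7) - 2 = 13] add 2: x sits inside (… - 2) ⇒ sub: (-4*x) + 7 = 15.
Step 3. [(-4*x) + 7 = 15] +7 is outermost — subtract 7 both sides ⇒ sub: -4*x = 8.
Step 4. [-4*x = 8] -4 out front; divide by -4. So div: x = -2.

Answer: x ∈ {-2}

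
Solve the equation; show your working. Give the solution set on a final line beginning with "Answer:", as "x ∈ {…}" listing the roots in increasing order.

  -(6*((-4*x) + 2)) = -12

Step 1. [-(6*((-4*x) + 2)) = -12] LHS negated; negate both sides ⇒ neg: 6*((-4*x) + 2) = 12.
Step 2. [6*((-4*x) + 2) = 12] leading coefficient 6: divide by 6 ⇒ div: (-4*x) + 2 = 2.
Step 3. [(-4*x) + 2 = 2] the outer +2 inverts by subtracting 2 ⇒ sub: -4*x = 0.
Step 4. [-4*x = 0] -4 out front; divide by -4. So div: x = 0.

Answer: x ∈ {0}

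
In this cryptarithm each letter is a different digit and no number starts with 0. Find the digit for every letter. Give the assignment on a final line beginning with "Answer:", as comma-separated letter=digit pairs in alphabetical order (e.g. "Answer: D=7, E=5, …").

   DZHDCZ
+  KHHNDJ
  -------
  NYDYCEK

Step 1. [N] N is the leading digit of a 7-digit sum of two 6-digit numbers; the final carry is exactly 1. So N=1.
Step 2. [col 1: Z + J ≡ K (mod 10)] no forcing yet in column 1 (carry-in 0); J=9 is free and consistent — try it, so J=9.
Step 3. [col 1: Z + J ≡ K (mod 10)] column 1 (Z + J ≡ K (mod 10), carry-in 0) doesn't pin Z yet; pick Z=7 and continue ⇒ Z=7.
Step 4. [col 1: Z + J ≡ K (mod 10)] column 1 reads Z+J+carry(0)=K with Z=7, J=9; with digits 1,7,9 already taken and all letters distinct, the only value for K is 6 ⇒ K=6.
Step 5. [col 2: C + D ≡ E (mod 10)] E=8 is one option consistent with column 2 (C + D ≡ E (mod 10), carry-in 1) — take it. So E=8.
Step 6. [col 2: C + D ≡ E (mod 10)] C=4 is one option consistent with column 2 (C + D ≡ E (mod 10), carry-in 1) — take it. So C=4.
Step 7. [col 2: C + D ≡ E (mod 10)] column 2 reads C+D+carry(1)=E with C=4, E=8; with digits 1,4,6,7,8,9 already taken and all letters distinct, the only value for D is 3, so D=3.
Step 8. [col 4: H + H ≡ Y (mod 10)] from column 4 (nothing yet, carry-in 0, digits 1,3,4,6,7,8,9 already taken and all letters distinct): H must equal 5 ⇒ H=5.
Step 9. [col 4: H + H ≡ Y (mod 10)] column 4: given H=5, carry-in 0, and digits 1,3,4,5,6,7,8,9 already taken and all letters distinct, H+H≡Y (mod 10) forces Y=0 ⇒ Y=0.

Answer: C=4, D=3, E=8, H=5, J=9, K=6, N=1, Y=0, Z=7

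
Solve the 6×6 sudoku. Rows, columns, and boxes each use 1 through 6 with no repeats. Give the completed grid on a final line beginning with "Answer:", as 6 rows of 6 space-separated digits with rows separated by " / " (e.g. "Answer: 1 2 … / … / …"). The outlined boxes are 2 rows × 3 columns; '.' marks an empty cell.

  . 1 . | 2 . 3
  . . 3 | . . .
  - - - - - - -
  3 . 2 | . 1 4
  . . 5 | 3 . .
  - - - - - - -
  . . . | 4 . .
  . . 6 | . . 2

Step 1. [r4c6∈{6}] r4c6 is down to just 6 ⇒ r4c6=6.
Step 2. [r2c4∈{1,5,6}] in col 4, 6 fits only at r2c4 ⇒ r2c4=6.
Step 3. [r1c3∈{4}] nothing but 4 survives at r1c3, so r1c3=4.
Step 4. [r1c5∈{5}] only 5 remains possible at r1c5, so r1c5=5.
Step 5. [r5c6∈{1,5}] col 6 places 5 nowhere but r5c6, so r5c6=5.
Step 6. [r4c1∈{1,4}] r4c1 is the only open cell in row 4 admitting 1, so r4c1=1.
Step 7. [r6c5∈{3}] only 3 remains possible at r6c5. So r6c5=3.
Step 8. [r5c1∈{2}] r5c1's peers cover all but 2, so r5c1=2.
Step 9. [r2c1∈{5}] r2c1 is down to just 5, so r2c1=5.
Step 10. [r4c2∈{4}] r4c2 has the single candidate 4 ⇒ r4c2=4.
Step 11. [r6c4∈{1}] only 1 remains possible at r6c4. So r6c4=1.
Step 12. [r6c2∈{5}] nothing but 5 survives at r6c2. So r6c2=5.
Step 13. [r1c1∈{6}] only 6 remains possible at r1c1. So r1c1=6.
Step 14. [r5c3∈{1}] r5c3 is down to just 1. So r5c3=1.
Step 15. [r2c5∈{4}] nothing but 4 survives at r2c5, so r2c5=4.
Step 16. [r3c4∈{5}] r3c4's peers cover all but 5 ⇒ r3c4=5.
Step 17. [r2c6∈{1}] nothing but 1 survives at r2c6 ⇒ r2c6=1.
Step 18. [r5c5∈{6}] r5c5 is down to just 6, so r5c5=6.
Step 19. [r2c2∈{2}] nothing but 2 survives at r2c2, so r2c2=2.
Step 20. [r3c2∈{6}] nothing but 6 survives at r3c2 ⇒ r3c2=6.
Step 21. [r6c1∈{4}] r6c1 is down to just 4 ⇒ r6c1=4.
Step 22. [r4c5∈{2}] r4c5's peers cover all but 2, so r4c5=2.
Step 23. [r5c2∈{3}] r5c2's peers cover all but 3 ⇒ r5c2=3.

Answer: 6 1 4 2 5 3 / 5 2 3 6 4 1 / 3 6 2 5 1 4 / 1 4 5 3 2 6 / 2 3 1 4 6 5 / 4 5 6 1 3 2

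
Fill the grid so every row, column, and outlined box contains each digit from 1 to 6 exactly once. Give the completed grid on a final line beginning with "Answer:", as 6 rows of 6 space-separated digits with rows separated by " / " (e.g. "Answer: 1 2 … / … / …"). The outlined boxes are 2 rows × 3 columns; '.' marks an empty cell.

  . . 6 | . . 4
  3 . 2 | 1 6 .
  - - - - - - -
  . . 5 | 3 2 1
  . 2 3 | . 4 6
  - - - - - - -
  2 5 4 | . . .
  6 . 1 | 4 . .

Step 1. [r2c6∈{5}] nothing but 5 survives at r2c6. So r2c6=5.
Step 2. [r5c6∈{3}] nothing but 3 survives at r5c6 ⇒ r5c6=3.
Step 3. [r4c1∈{1}] nothing but 1 survives at r4c1, so r4c1=1.
Step 4. [r3c2∈{4,6}] r3c2 is the only open cell in row 3 admitting 6 ⇒ r3c2=6.
Step 5. [r1c1∈{5}] r1c1 has the single candidate 5, so r1c1=5.
Step 6. [r3c1∈{4}] nothing but 4 survives at r3c1 ⇒ r3c1=4.
Step 7. [r5c4∈{6}] nothing but 6 survives at r5c4 ⇒ r5c4=6.
Step 8. [r4c4∈{5}] nothing but 5 survives at r4c4, so r4c4=5.
Step 9. [r6c5∈{5}] r6c5 has the single candidate 5. So r6c5=5.
Step 10. [r1c4∈{2}] only 2 remains possible at r1c4 ⇒ r1c4=2.
Step 11. [r1c2∈{1}] only 1 remains possible at r1c2, so r1c2=1.
Step 12. [r2c2∈{4}] r2c2 has the single candidate 4, so r2c2=4.
Step 13. [r6c2∈{3}] r6c2 is down to just 3. So r6c2=3.
Step 14. [r6c6∈{2}] r6c6 is down to just 2. So r6c6=2.
Step 15. [r1c5∈{3}] r1c5's peers cover all but 3. So r1c5=3.
Step 16. [r5c5∈{1}] r5c5 has the single candidate 1, so r5c5=1.

Answer: 5 1 6 2 3 4 / 3 4 2 1 6 5 / 4 6 5 3 2 1 / 1 2 3 5 4 6 / 2 5 4 6 1 3 / 6 3 1 4 5 2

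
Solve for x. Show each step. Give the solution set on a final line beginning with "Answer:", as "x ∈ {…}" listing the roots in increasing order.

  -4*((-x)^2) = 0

Step 1. [-4*((-x)^2) = 0] LHS = -4·(…); ÷-4 both sides. So div: (-x)^2 = 0.
Step 2. [(-x)^2 = 0] LHS squared, RHS 0 ≥ 0: apply √ (±). So sqrt: -x = 0.
Step 3. [-x = 0] leading − — multiply by −1. So neg: x = 0.

Answer: x ∈ {0}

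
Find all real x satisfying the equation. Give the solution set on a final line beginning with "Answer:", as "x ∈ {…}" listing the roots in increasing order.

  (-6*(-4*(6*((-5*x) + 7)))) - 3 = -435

Step 1. [(-6*(-4*(6*((-5*x) + 7)))) - 3 = -435] peel the -3: add 3 from each side. So sub: -6*(-4*(6*((-5*x) + 7))) = -432.
Step 2. [-6*(-4*(6*((-5*x) + 7))) = -432] -6·(inner) — divide through by -6 ⇒ div: -4*(6*((-5*x) + 7)) = 72.
Step 3. [-4*(6*((-5*x) + 7)) = 72] leading coefficient -4: divide by -4 ⇒ div: 6*((-5*x) + 7) = -18.
Step 4. [6*((-5*x) + 7) = -18] LHS = 6·(…); ÷6 both sides ⇒ div: (-5*x) + 7 = -3.
Step 5. [(-5*x) + 7 = -3] 7 comes off first (subtract 7). So sub: -5*x = -10.
Step 6. [-5*x = -10] -5 out front; divide by -5 ⇒ div: x = 2.

Answer: x ∈ {2}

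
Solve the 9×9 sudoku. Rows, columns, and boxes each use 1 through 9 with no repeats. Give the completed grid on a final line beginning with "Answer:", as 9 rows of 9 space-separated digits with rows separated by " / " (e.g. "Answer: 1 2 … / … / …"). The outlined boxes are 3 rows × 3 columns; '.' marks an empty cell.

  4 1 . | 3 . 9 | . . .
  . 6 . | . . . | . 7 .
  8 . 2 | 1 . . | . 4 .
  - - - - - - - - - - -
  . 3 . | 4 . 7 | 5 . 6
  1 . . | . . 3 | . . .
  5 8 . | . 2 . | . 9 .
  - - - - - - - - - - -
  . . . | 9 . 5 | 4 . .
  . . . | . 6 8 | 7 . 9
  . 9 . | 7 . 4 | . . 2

Step 1. [r7c1∈{2,3,6,7}] r7c1 is the only open cell in col 1 admitting 7, so r7c1=7.
Step 2. [r9c1∈{3,6}] in col 1, 6 fits only at r9c1, so r9c1=6.
Step 3. [r7c8∈{1,3,6,8}] in row 7, 6 fits only at r7c8. So r7c8=6.
Step 4. [r6c6∈{1,6}] col 6 places 1 nowhere but r6c6. So r6c6=1.
Step 5. [r4c3∈{9}] r4c3's peers cover all but 9 ⇒ r4c3=9.
Step 6. [r4c5∈{8}] r4c5 has the single candidate 8, so r4c5=8.
Step 7. [r2c4∈{2,5,8}] in col 4, 8 fits only at r2c4. So r2c4=8.
Step 8. [r6c7∈{3}] r6c7 is down to just 3 ⇒ r6c7=3.
Step 9. [r4c8∈{1,2}] in row 4, 1 fits only at r4c8 ⇒ r4c8=1.
Step 10. [r8c3∈{1,3,4,5}] in row 8, 1 fits only at r8c3, so r8c3=1.
Step 11. [r1c7∈{2,6,8}] in row 1, 6 fits only at r1c7 ⇒ r1c7=6.
Step 12. [r1c8∈{2,5,8}] in row 1, 2 fits only at r1c8 ⇒ r1c8=2.
Step 13. [r8c2∈{2,4,5}] in row 8, 4 fits only at r8c2. So r8c2=4.
Step 14. [r3c2∈{5,7}] 5 has one home in col 2: r3c2. So r3c2=5.
Step 15. [r2c3∈{3}] r2c3's peers cover all but 3 ⇒ r2c3=3.
Step 16. [r5c2∈{2,7}] 7 has one home in col 2: r5c2 ⇒ r5c2=7.
Step 17. [r1c9∈{5,8}] 8 has one home in row 1: r1c9. So r1c9=8.
Step 18. [r1c5∈{5,7}] r1c5 is the only open cell in row 1 admitting 5 ⇒ r1c5=5.
Step 19. [r5c9∈{4}] r5c9's peers cover all but 4 ⇒ r5c9=4.
Step 20. [r8c8∈{3,5}] in row 8, 5 fits only at r8c8. So r8c8=5.
Step 21. [r9c8∈{3,8}] across col 8, 3 lands solely at r9c8, so r9c8=3.
Step 22. [r9c7∈{1,8}] r9c7 is the only open cell in box 9 admitting 8, so r9c7=8.
Step 23. [r6c4∈{6}] r6c4 is down to just 6. So r6c4=6.
Step 24. [r7c9∈{1}] r7c9 has the single candidate 1. So r7c9=1.
Step 25. [r8c4∈{2}] r8c4's peers cover all but 2 ⇒ r8c4=2.
Step 26. [r2c7∈{1,9}] 1 has one home in row 2: r2c7. So r2c7=1.
Step 27. [r5c4∈{5}] r5c4 has the single candidate 5, so r5c4=5.
Step 28. [r8c1∈{3}] only 3 remains possible at r8c1 ⇒ r8c1=3.
Step 29. [r5c8∈{8}] r5c8's peers cover all but 8. So r5c8=8.
Step 30. [r4c1∈{2}] r4c1 is down to just 2 ⇒ r4c1=2.
Step 31. [r2c1∈{9}] only 9 remains possible at r2c1. So r2c1=9.
Step 32. [r2c5∈{4}] r2c5's peers cover all but 4. So r2c5=4.
Step 33. [r5c3∈{6}] r5c3 has the single candidate 6, so r5c3=6.
Step 34. [r6c3∈{4}] r6c3 has the single candidate 4 ⇒ r6c3=4.
Step 35. [r7c3∈{8}] only 8 remains possible at r7c3 ⇒ r7c3=8.
Step 36. [r7c5∈{3}] r7c5's peers cover all but 3, so r7c5=3.
Step 37. [r5c5∈{9}] nothing but 9 survives at r5c5. So r5c5=9.
Step 38. [r9c3∈{5}] r9c3's peers cover all but 5. So r9c3=5.
Step 39. [r3c7∈{9}] r3c7 has the single candidate 9, so r3c7=9.
Step 40. [r2c9∈{5}] r2c9 is down to just 5. So r2c9=5.
Step 41. [r9c5∈{1}] nothing but 1 survives at r9c5, so r9c5=1.
Step 42. [r5c7∈{2}] nothing but 2 survives at r5c7. So r5c7=2.
Step 43. [r6c9∈{7}] r6c9's peers cover all but 7, so r6c9=7.
Step 44. [r7c2∈{2}] r7c2's peers cover all but 2, so r7c2=2.
Step 45. [r2c6∈{2}] r2c6 is down to just 2 ⇒ r2c6=2.
Step 46. [r3c9∈{3}] r3c9 is down to just 3. So r3c9=3.
Step 47. [r1c3∈{7}] r1c3's peers cover all but 7. So r1c3=7.
Step 48. [r3c5∈{7}] nothing but 7 survives at r3c5. So r3c5=7.
Step 49. [r3c6∈{6}] r3c6 is down to just 6, so r3c6=6.

Answer: 4 1 7 3 5 9 6 2 8 / 9 6 3 8 4 2 1 7 5 / 8 5 2 1 7 6 9 4 3 / 2 3 9 4 8 7 5 1 6 / 1 7 6 5 9 3 2 8 4 / 5 8 4 6 2 1 3 9 7 / 7 2 8 9 3 5 4 6 1 / 3 4 1 2 6 8 7 5 9 / 6 9 5 7 1 4 8 3 2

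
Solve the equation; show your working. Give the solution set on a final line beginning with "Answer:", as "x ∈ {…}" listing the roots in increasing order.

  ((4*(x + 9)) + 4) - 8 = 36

Step 1. [((4*(x + 9)) + 4) - 8 = 36] peel the -8: add 8 from each side, so sub: (4*(x + 9)) + 4 = 44.
Step 2. [(4*(x + 9)) + 4 = 44] +4 is outermost — subtract 4 both sides ⇒ sub: 4*(x + 9) = 40.
Step 3. [4*(x + 9) = 40] 4·(inner) — divide through by 4, so div: x + 9 = 10.
Step 4. [x + 9 = 10] the outer +9 inverts by subtracting 9, so sub: x = 1.

Answer: x ∈ {1}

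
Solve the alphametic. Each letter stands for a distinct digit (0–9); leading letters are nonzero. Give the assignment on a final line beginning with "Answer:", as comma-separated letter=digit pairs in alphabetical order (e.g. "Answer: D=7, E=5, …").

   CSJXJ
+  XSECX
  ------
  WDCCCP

Step 1. [W] adding two 5-digit numbers gives at most 5+1 digits, and here it does — W is that final carry and must be 1 ⇒ W=1.
Step 2. [col 1: J + X ≡ P (mod 10)] no forcing yet in column 1 (carry-in 0); J=8 is free and consistent — try it ⇒ J=8.
Step 3. [col 1: J + X ≡ P (mod 10)] column 1 (J + X ≡ P (mod 10), carry-in 0) doesn't pin P yet; pick P=7 and continue ⇒ P=7.
Step 4. [col 1: J + X ≡ P (mod 10)] from column 1 (J=8, P=7, carry-in 0, digits 1,7,8 already taken and all letters distinct): X must equal 9. So X=9.
Step 5. [col 2: X + C ≡ C (mod 10)] column 2 (X + C ≡ C (mod 10), carry-in 1) doesn't pin C yet; pick C=5 and continue ⇒ C=5.
Step 6. [col 3: J + E ≡ C (mod 10)] column 3: given J=8, C=5, carry-in 1, and digits 1,5,7,8,9 already taken and all letters distinct, J+E≡C (mod 10) forces E=6. So E=6.
Step 7. [col 4: S + S ≡ C (mod 10)] column 4 reads S+S+carry(1)=C with C=5; with digits 1,5,6,7,8,9 already taken and all letters distinct, the only value for S is 2, so S=2.
Step 8. [col 5: C + X ≡ D (mod 10)] from column 5 (C=5, X=9, carry-in 0, digits 1,2,5,6,7,8,9 already taken and all letters distinct): D must equal 4 ⇒ D=4.

Answer: C=5, D=4, E=6, J=8, P=7, S=2, W=1, X=9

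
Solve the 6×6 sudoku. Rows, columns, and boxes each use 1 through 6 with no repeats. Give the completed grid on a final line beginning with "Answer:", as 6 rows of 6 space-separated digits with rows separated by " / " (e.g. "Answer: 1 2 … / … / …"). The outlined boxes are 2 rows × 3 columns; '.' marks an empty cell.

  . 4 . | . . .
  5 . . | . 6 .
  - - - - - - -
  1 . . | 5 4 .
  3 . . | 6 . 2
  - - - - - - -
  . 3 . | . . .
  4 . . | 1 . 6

Step 1. [r5c3∈{1,2,5,6}] in row 5, 1 fits only at r5c3. So r5c3=1.
Step 2. [r6c5∈{2,3,5}] across row 6, 3 lands solely at r6c5. So r6c5=3.
Step 3. [r5c1∈{2,6}] across row 5, 6 lands solely at r5c1 ⇒ r5c1=6.
Step 4. [r1c1∈{2}] r1c1's peers cover all but 2, so r1c1=2.
Step 5. [r1c4∈{3}] r1c4 has the single candidate 3, so r1c4=3.
Step 6. [r5c5∈{2,5}] 2 has one home in col 5: r5c5. So r5c5=2.
Step 7. [r3c2∈{2,6}] 6 has one home in col 2: r3c2. So r3c2=6.
Step 8. [r5c6∈{4,5}] row 5 places 5 nowhere but r5c6 ⇒ r5c6=5.
Step 9. [r6c2∈{2,5}] r6c2 is the only open cell in col 2 admitting 2 ⇒ r6c2=2.
Step 10. [r2c6∈{1,4}] col 6 places 4 nowhere but r2c6 ⇒ r2c6=4.
Step 11. [r4c5∈{1}] nothing but 1 survives at r4c5. So r4c5=1.
Step 12. [r4c3∈{4,5}] across row 4, 4 lands solely at r4c3. So r4c3=4.
Step 13. [r1c5∈{5}] r1c5 is down to just 5 ⇒ r1c5=5.
Step 14. [r2c3∈{3}] r2c3 has the single candidate 3 ⇒ r2c3=3.
Step 15. [r5c4∈{4}] r5c4's peers cover all but 4 ⇒ r5c4=4.
Step 16. [r6c3∈{5}] only 5 remains possible at r6c3 ⇒ r6c3=5.
Step 17. [r2c2∈{1}] r2c2's peers cover all but 1. So r2c2=1.
Step 18. [r4c2∈{5}] nothing but 5 survives at r4c2. So r4c2=5.
Step 19. [r3c6∈{3}] r3c6's peers cover all but 3. So r3c6=3.
Step 20. [r2c4∈{2}] r2c4 is down to just 2, so r2c4=2.
Step 21. [r3c3∈{2}] r3c3 is down to just 2, so r3c3=2.
Step 22. [r1c3∈{6}] r1c3 has the single candidate 6, so r1c3=6.
Step 23. [r1c6∈{1}] nothing but 1 survives at r1c6, so r1c6=1.

Answer: 2 4 6 3 5 1 / 5 1 3 2 6 4 / 1 6 2 5 4 3 / 3 5 4 6 1 2 / 6 3 1 4 2 5 / 4 2 5 1 3 6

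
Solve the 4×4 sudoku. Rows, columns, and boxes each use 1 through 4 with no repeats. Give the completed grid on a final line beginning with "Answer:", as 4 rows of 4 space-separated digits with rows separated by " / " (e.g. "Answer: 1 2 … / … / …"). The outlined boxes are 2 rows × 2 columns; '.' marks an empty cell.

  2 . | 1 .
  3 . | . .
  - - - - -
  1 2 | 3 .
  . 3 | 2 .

Step 1. [r2c3∈{4}] r2c3's peers cover all but 4 ⇒ r2c3=4.
Step 2. [r4c4∈{1,4}] 1 has one home in row 4: r4c4. So r4c4=1.
Step 3. [r3c4∈{4}] r3c4's peers cover all but 4, so r3c4=4.
Step 4. [r1c4∈{3}] only 3 remains possible at r1c4. So r1c4=3.
Step 5. [r2c4∈{2}] r2c4's peers cover all but 2. So r2c4=2.
Step 6. [r2c2∈{1}] r2c2 is down to just 1, so r2c2=1.
Step 7. [r1c2∈{4}] only 4 remains possible at r1c2 ⇒ r1c2=4.
Step 8. [r4c1∈{4}] nothing but 4 survives at r4c1, so r4c1=4.

Answer: 2 4 1 3 / 3 1 4 2 / 1 2 3 4 / 4 3 2 1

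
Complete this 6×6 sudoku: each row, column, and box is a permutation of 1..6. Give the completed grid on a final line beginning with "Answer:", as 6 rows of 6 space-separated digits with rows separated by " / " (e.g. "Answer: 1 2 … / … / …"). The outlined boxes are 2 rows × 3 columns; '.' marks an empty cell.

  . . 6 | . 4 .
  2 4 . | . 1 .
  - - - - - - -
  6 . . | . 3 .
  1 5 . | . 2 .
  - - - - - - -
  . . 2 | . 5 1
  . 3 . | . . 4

Step 1. [r1c1∈{3,5}] col 1 places 3 nowhere but r1c1 ⇒ r1c1=3.
Step 2. [r3c6∈{5}] r3c6 is down to just 5. So r3c6=5.
Step 3. [r6c4∈{2,6}] row 6 places 2 nowhere but r6c4, so r6c4=2.
Step 4. [r5c4∈{3,6}] r5c4 is the only open cell in row 5 admitting 3 ⇒ r5c4=3.
Step 5. [r4c6∈{6}] nothing but 6 survives at r4c6, so r4c6=6.
Step 6. [r3c3∈{4}] only 4 remains possible at r3c3, so r3c3=4.
Step 7. [r2c3∈{5}] r2c3's peers cover all but 5. So r2c3=5.
Step 8. [r6c1∈{5}] r6c1's peers cover all but 5 ⇒ r6c1=5.
Step 9. [r6c3∈{1}] nothing but 1 survives at r6c3, so r6c3=1.
Step 10. [r5c1∈{4}] r5c1 is down to just 4, so r5c1=4.
Step 11. [r5c2∈{6}] only 6 remains possible at r5c2. So r5c2=6.
Step 12. [r1c4∈{5}] r1c4 has the single candidate 5. So r1c4=5.
Step 13. [r2c4∈{6}] only 6 remains possible at r2c4 ⇒ r2c4=6.
Step 14. [r3c2∈{2}] nothing but 2 survives at r3c2, so r3c2=2.
Step 15. [r4c3∈{3}] nothing but 3 survives at r4c3, so r4c3=3.
Step 16. [r2c6∈{3}] nothing but 3 survives at r2c6. So r2c6=3.
Step 17. [r4c4∈{4}] r4c4's peers cover all but 4. So r4c4=4.
Step 18. [r1c2∈{1}] r1c2 has the single candidate 1. So r1c2=1.
Step 19. [r6c5∈{6}] r6c5 has the single candidate 6, so r6c5=6.
Step 20. [r1c6∈{2}] nothing but 2 survives at r1c6, so r1c6=2.
Step 21. [r3c4∈{1}] only 1 remains possible at r3c4 ⇒ r3c4=1.

Answer: 3 1 6 5 4 2 / 2 4 5 6 1 3 / 6 2 4 1 3 5 / 1 5 3 4 2 6 / 4 6 2 3 5 1 / 5 3 1 2 6 4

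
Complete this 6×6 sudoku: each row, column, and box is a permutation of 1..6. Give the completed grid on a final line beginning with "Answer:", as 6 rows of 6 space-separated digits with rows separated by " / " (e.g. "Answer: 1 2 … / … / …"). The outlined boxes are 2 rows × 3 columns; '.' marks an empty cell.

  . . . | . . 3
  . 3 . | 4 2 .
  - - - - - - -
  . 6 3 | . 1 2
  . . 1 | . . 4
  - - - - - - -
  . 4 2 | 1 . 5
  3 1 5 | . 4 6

Step 1. [r2c1∈{1,5,6}] 5 has one home in row 2: r2c1. So r2c1=5.
Step 2. [r4c4∈{3,5,6}] in col 4, 3 fits only at r4c4, so r4c4=3.
Step 3. [r1c4∈{5,6}] across col 4, 6 lands solely at r1c4. So r1c4=6.
Step 4. [r1c2∈{2}] r1c2's peers cover all but 2 ⇒ r1c2=2.
Step 5. [r4c5∈{5,6}] in row 4, 6 fits only at r4c5, so r4c5=6.
Step 6. [r1c3∈{4}] r1c3's peers cover all but 4. So r1c3=4.
Step 7. [r5c1∈{6}] only 6 remains possible at r5c1, so r5c1=6.
Step 8. [r6c4∈{2}] r6c4's peers cover all but 2 ⇒ r6c4=2.
Step 9. [r4c1∈{2}] nothing but 2 survives at r4c1 ⇒ r4c1=2.
Step 10. [r4c2∈{5}] r4c2 has the single candidate 5 ⇒ r4c2=5.
Step 11. [r1c5∈{5}] nothing but 5 survives at r1c5, so r1c5=5.
Step 12. [r2c3∈{6}] r2c3 has the single candidate 6, so r2c3=6.
Step 13. [r5c5∈{3}] r5c5's peers cover all but 3, so r5c5=3.
Step 14. [r1c1∈{1}] r1c1 is down to just 1, so r1c1=1.
Step 15. [r3c1∈{4}] nothing but 4 survives at r3c1. So r3c1=4.
Step 16. [r2c6∈{1}] r2c6's peers cover all but 1 ⇒ r2c6=1.
Step 17. [r3c4∈{5}] r3c4 is down to just 5, so r3c4=5.

Answer: 1 2 4 6 5 3 / 5 3 6 4 2 1 / 4 6 3 5 1 2 / 2 5 1 3 6 4 / 6 4 2 1 3 5 / 3 1 5 2 4 6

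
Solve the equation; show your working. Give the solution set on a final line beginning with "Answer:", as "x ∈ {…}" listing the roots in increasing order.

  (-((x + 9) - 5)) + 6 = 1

Step 1. [(-((x + 9) - 5)) + 6 = 1] subtract 6: x sits inside (… + 6). So sub: -((x + 9) - 5) = -5.
Step 2. [-((x + 9) - 5) = -5] LHS negated; negate both sides ⇒ neg: (x + 9) - 5 = 5.
Step 3. [(x + 9) - 5 = 5] 5 comes off first (add 5) ⇒ sub: x + 9 = 10.
Step 4. [x + 9 = 10] the outer +9 inverts by subtracting 9 ⇒ sub: x = 1.

Answer: x ∈ {1}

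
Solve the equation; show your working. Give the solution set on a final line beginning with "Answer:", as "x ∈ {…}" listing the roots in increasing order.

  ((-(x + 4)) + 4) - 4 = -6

Step 1. [((-(x + 4)) + 4) - 4 = -6] peel the -4: add 4 from each side. So sub: (-(x + 4)) + 4 = -2.
Step 2. [(-(x + 4)) + 4 = -2] subtract 4: x sits inside (… + 4). So sub: -(x + 4) = -6.
Step 3. [-(x + 4) = -6] leading − — multiply by −1, so neg: x + 4 = 6.
Step 4. [x + 4 = 6] 4 comes off first (subtract 4) ⇒ sub: x = 2.

Answer: x ∈ {2}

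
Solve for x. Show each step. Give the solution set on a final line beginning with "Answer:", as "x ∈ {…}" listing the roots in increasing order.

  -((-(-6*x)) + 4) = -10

Step 1. [-((-(-6*x)) + 4) = -10] leading − — multiply by −1. So neg: (-(-6*x)) + 4 = 10.
Step 2. [(-(-6*x)) + 4 = 10] 4 comes off first (subtract 4), so sub: -(-6*x) = 6.
Step 3. [-(-6*x) = 6] flip signs both sides ⇒ neg: -6*x = -6.
Step 4. [-6*x = -6] leading coefficient -6: divide by -6. So div: x = 1.

Answer: x ∈ {1}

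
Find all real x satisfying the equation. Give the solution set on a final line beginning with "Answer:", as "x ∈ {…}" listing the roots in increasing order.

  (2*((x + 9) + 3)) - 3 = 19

Step 1. [(2*((x + 9) + 3)) - 3 = 19] add 3: x sits inside (… - 3), so sub: 2*((x + 9) + 3) = 22.
Step 2. [2*((x + 9) + 3) = 22] divide by the outer 2, so div: (x + 9) + 3 = 11.
Step 3. [(x + 9) + 3 = 11] the outer +3 inverts by subtracting 3. So sub: x + 9 = 8.
Step 4. [x + 9 = 8] the outer +9 inverts by subtracting 9, so sub: x = -1.

Answer: x ∈ {-1}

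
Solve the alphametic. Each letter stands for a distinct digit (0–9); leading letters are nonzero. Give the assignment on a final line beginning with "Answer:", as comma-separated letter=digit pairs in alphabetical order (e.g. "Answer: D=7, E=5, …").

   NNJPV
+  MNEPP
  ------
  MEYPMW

Step 1. [M] M is the leading digit of a 6-digit sum of two 5-digit numbers; the final carry is exactly 1, so M=1.
Step 2. [col 1: V + P ≡ W (mod 10)] column 1 (V + P ≡ W (mod 10), carry-in 0) doesn't pin P yet; pick P=5 and continue, so P=5.
Step 3. [col 1: V + P ≡ W (mod 10)] column 1 (V + P ≡ W (mod 10), carry-in 0) doesn't pin W yet; pick W=2 and continue. So W=2.
Step 4. [col 1: V + P ≡ W (mod 10)] from column 1 (P=5, W=2, carry-in 0, digits 1,2,5 already taken and all letters distinct): V must equal 7. So V=7.
Step 5. [col 3: J + E ≡ P (mod 10)] several values work for E in column 3 (J + E ≡ P (mod 10), carry-in 1); try E=0. So E=0.
Step 6. [col 3: J + E ≡ P (mod 10)] from column 3 (E=0, P=5, carry-in 1, digits 0,1,2,5,7 already taken and all letters distinct): J must equal 4, so J=4.
Step 7. [col 4: N + N ≡ Y (mod 10)] no forcing yet in column 4 (carry-in 0); N=8 is free and consistent — try it, so N=8.
Step 8. [col 4: N + N ≡ Y (mod 10)] column 4: given N=8, carry-in 0, and digits 0,1,2,4,5,7,8 already taken and all letters distinct, N+N≡Y (mod 10) forces Y=6. So Y=6.

Answer: E=0, J=4, M=1, N=8, P=5, V=7, W=2, Y=6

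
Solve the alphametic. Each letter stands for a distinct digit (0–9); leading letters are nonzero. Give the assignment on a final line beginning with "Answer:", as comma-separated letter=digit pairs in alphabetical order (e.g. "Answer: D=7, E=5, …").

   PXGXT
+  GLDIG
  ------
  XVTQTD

Step 1. [col 1: T + G ≡ D (mod 10)] several values work for G in column 1 (T + G ≡ D (mod 10), carry-in 0); try G=3, so G=3.
Step 2. [X] the sum has 6 digits but both addends have 5; that extra leading digit X is the final carry, namely 1. So X=1.
Step 3. [col 1: T + G ≡ D (mod 10)] T=6 is one option consistent with column 1 (T + G ≡ D (mod 10), carry-in 0) — take it, so T=6.
Step 4. [col 1: T + G ≡ D (mod 10)] column 1: given T=6, G=3, carry-in 0, and digits 1,3,6 already taken and all letters distinct, T+G≡D (mod 10) forces D=9 ⇒ D=9.
Step 5. [col 2: X + I ≡ T (mod 10)] column 2 reads X+I+carry(0)=T with X=1, T=6; with digits 1,3,6,9 already taken and all letters distinct, the only value for I is 5, so I=5.
Step 6. [col 3: G + D ≡ Q (mod 10)] column 3: given G=3, D=9, carry-in 0, and digits 1,3,5,6,9 already taken and all letters distinct, G+D≡Q (mod 10) forces Q=2 ⇒ Q=2.
Step 7. [col 4: X + L ≡ T (mod 10)] column 4: given X=1, T=6, carry-in 1, and digits 1,2,3,5,6,9 already taken and all letters distinct, X+L≡T (mod 10) forces L=4, so L=4.
Step 8. [col 5: P + G ≡ V (mod 10)] column 5: given G=3, carry-in 0, and digits 1,2,3,4,5,6,9 already taken and all letters distinct, P+G≡V (mod 10) forces P=7 ⇒ P=7.
Step 9. [col 5: P + G ≡ V (mod 10)] column 5: given P=7, G=3, carry-in 0, and digits 1,2,3,4,5,6,7,9 already taken and all letters distinct, P+G≡V (mod 10) forces V=0, so V=0.

Answer: D=9, G=3, I=5, L=4, P=7, Q=2, T=6, V=0, X=1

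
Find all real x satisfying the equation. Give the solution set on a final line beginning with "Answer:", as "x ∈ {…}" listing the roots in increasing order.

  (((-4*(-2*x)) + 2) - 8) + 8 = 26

Step 1. [(((-4*(-2*x)) + 2) - 8) + 8 = 26] the outer +8 inverts by subtracting 8. So sub: ((-4*(-2*x)) + 2) - 8 = 18.
Step 2. [((-4*(-2*x)) + 2) - 8 = 18] peel the -8: add 8 from each side, so sub: (-4*(-2*x)) + 2 = 26.
Step 3. [(-4*(-2*x)) + 2 = 26] subtract 2: x sits inside (… + 2) ⇒ sub: -4*(-2*x) = 24.
Step 4. [-4*(-2*x) = 24] leading coefficient -4: divide by -4, so div: -2*x = -6.
Step 5. [-2*x = -6] -2 out front; divide by -2, so div: x = 3.

Answer: x ∈ {3}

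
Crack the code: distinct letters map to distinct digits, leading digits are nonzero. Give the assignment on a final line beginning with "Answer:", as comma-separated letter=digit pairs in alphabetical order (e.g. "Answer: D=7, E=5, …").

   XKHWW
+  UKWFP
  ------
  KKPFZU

Step 1. [col 1: W + P ≡ U (mod 10)] several values work for P in column 1 (W + P ≡ U (mod 10), carry-in 0); try P=3 ⇒ P=3.
Step 2. [K] adding two 5-digit numbers gives at most 5+1 digits, and here it does — K is that final carry and must be 1 ⇒ K=1.
Step 3. [col 1: W + P ≡ U (mod 10)] column 1 (W + P ≡ U (mod 10), carry-in 0) doesn't pin W yet; pick W=6 and continue ⇒ W=6.
Step 4. [col 1: W + P ≡ U (mod 10)] in column 1 we have W+P≡U with carry-in 0; given W=6, P=3 and digits 1,3,6 already taken and all letters distinct, that pins U to 9. So U=9.
Step 5. [col 2: W + F ≡ Z (mod 10)] Z=0 is one option consistent with column 2 (W + F ≡ Z (mod 10), carry-in 0) — take it, so Z=0.
Step 6. [col 2: W + F ≡ Z (mod 10)] column 2: given W=6, Z=0, carry-in 0, and digits 0,1,3,6,9 already taken and all letters distinct, W+F≡Z (mod 10) forces F=4, so F=4.
Step 7. [col 3: H + W ≡ F (mod 10)] from column 3 (W=6, F=4, carry-in 1, digits 0,1,3,4,6,9 already taken and all letters distinct): H must equal 7. So H=7.
Step 8. [col 5: X + U ≡ K (mod 10)] from column 5 (U=9, K=1, carry-in 0, digits 0,1,3,4,6,7,9 already taken and all letters distinct): X must equal 2. So X=2.

Answer: F=4, H=7, K=1, P=3, U=9, W=6, X=2, Z=0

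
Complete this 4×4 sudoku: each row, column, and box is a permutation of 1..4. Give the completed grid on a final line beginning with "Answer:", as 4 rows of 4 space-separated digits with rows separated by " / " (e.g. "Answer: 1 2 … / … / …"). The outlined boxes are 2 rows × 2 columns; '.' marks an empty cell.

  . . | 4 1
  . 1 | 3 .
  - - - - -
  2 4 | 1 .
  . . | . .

Step 1. [r4c2∈{3}] nothing but 3 survives at r4c2 ⇒ r4c2=3.
Step 2. [r4c4∈{2,4}] across row 4, 4 lands solely at r4c4 ⇒ r4c4=4.
Step 3. [r2c4∈{2}] only 2 remains possible at r2c4 ⇒ r2c4=2.
Step 4. [r4c3∈{2}] nothing but 2 survives at r4c3. So r4c3=2.
Step 5. [r1c2∈{2}] r1c2 is down to just 2 ⇒ r1c2=2.
Step 6. [r4c1∈{1}] r4c1 is down to just 1, so r4c1=1.
Step 7. [r2c1∈{4}] only 4 remains possible at r2c1. So r2c1=4.
Step 8. [r1c1∈{3}] nothing but 3 survives at r1c1. So r1c1=3.
Step 9. [r3c4∈{3}] only 3 remains possible at r3c4, so r3c4=3.

Answer: 3 2 4 1 / 4 1 3 2 / 2 4 1 3 / 1 3 2 4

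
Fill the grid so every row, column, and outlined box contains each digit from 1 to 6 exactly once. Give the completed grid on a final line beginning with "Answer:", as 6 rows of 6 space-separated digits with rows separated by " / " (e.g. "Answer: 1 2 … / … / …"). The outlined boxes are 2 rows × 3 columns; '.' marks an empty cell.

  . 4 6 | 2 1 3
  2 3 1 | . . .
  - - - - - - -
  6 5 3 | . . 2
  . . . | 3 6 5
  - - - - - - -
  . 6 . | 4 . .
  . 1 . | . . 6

Step 1. [r6c4∈{5}] r6c4 is down to just 5. So r6c4=5.
Step 2. [r5c3∈{2,5}] across col 3, 5 lands solely at r5c3, so r5c3=5.
Step 3. [r6c3∈{2,4}] across box 5, 2 lands solely at r6c3 ⇒ r6c3=2.
Step 4. [r6c1∈{3,4}] row 6 places 4 nowhere but r6c1. So r6c1=4.
Step 5. [r2c6∈{4}] r2c6's peers cover all but 4 ⇒ r2c6=4.
Step 6. [r5c1∈{3}] r5c1 is down to just 3, so r5c1=3.
Step 7. [r1c1∈{5}] nothing but 5 survives at r1c1. So r1c1=5.
Step 8. [r4c3∈{4}] r4c3's peers cover all but 4 ⇒ r4c3=4.
Step 9. [r3c5∈{4}] only 4 remains possible at r3c5. So r3c5=4.
Step 10. [r2c5∈{5}] r2c5's peers cover all but 5, so r2c5=5.
Step 11. [r5c5∈{2}] r5c5 has the single candidate 2 ⇒ r5c5=2.
Step 12. [r5c6∈{1}] r5c6 is down to just 1, so r5c6=1.
Step 13. [r6c5∈{3}] r6c5 has the single candidate 3. So r6c5=3.
Step 14. [r4c1∈{1}] r4c1 is down to just 1 ⇒ r4c1=1.
Step 15. [r3c4∈{1}] r3c4 has the single candidate 1, so r3c4=1.
Step 16. [r2c4∈{6}] r2c4's peers cover all but 6, so r2c4=6.
Step 17. [r4c2∈{2}] r4c2's peers cover all but 2 ⇒ r4c2=2.

Answer: 5 4 6 2 1 3 / 2 3 1 6 5 4 / 6 5 3 1 4 2 / 1 2 4 3 6 5 / 3 6 5 4 2 1 / 4 1 2 5 3 6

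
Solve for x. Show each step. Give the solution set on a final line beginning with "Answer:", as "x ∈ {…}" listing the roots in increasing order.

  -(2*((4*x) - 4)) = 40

Step 1. [-(2*((4*x) - 4)) = 40] flip signs both sides. So neg: 2*((4*x) - 4) = -40.
Step 2. [2*((4*x) - 4) = -40] divide by the outer 2, so div: (4*x) - 4 = -20.
Step 3. [(4*x) - 4 = -20] 4 divides every term; factor it out, so factor: x - 1 = -5.
Step 4. [x - 1 = -5] 1 comes off first (add 1). So sub: x = -4.

Answer: x ∈ {-4}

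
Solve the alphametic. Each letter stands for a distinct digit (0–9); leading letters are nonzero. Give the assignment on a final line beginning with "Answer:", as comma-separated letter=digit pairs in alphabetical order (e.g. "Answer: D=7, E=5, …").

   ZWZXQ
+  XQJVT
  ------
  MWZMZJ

Step 1. [col 1: Q + T ≡ J (mod 10)] several values work for Q in column 1 (Q + T ≡ J (mod 10), carry-in 0); try Q=7. So Q=7.
Step 2. [col 1: Q + T ≡ J (mod 10)] no forcing yet in column 1 (carry-in 0); J=3 is free and consistent — try it. So J=3.
Step 3. [M] adding two 5-digit numbers gives at most 5+1 digits, and here it does — M is that final carry and must be 1. So M=1.
Step 4. [col 1: Q + T ≡ J (mod 10)] from column 1 (Q=7, J=3, carry-in 0, digits 1,3,7 already taken and all letters distinct): T must equal 6 ⇒ T=6.
Step 5. [col 2: X + V ≡ Z (mod 10)] several values work for V in column 2 (X + V ≡ Z (mod 10), carry-in 1); try V=5 ⇒ V=5.
Step 6. [col 2: X + V ≡ Z (mod 10)] column 2 (X + V ≡ Z (mod 10), carry-in 1) doesn't pin Z yet; pick Z=8 and continue, so Z=8.
Step 7. [col 2: X + V ≡ Z (mod 10)] in column 2 we have X+V≡Z with carry-in 1; given V=5, Z=8 and digits 1,3,5,6,7,8 already taken and all letters distinct, that pins X to 2 ⇒ X=2.
Step 8. [col 4: W + Q ≡ Z (mod 10)] column 4: given Q=7, Z=8, carry-in 1, and digits 1,2,3,5,6,7,8 already taken and all letters distinct, W+Q≡Z (mod 10) forces W=0 ⇒ W=0.

Answer: J=3, M=1, Q=7, T=6, V=5, W=0, X=2, Z=8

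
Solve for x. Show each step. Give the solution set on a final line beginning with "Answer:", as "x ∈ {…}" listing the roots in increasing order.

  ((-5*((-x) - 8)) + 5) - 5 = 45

Step 1. [((-5*((-x) - 8)) + 5) - 5 = 45] the outer -5 inverts by adding 5 ⇒ sub: (-5*((-x) - 8)) + 5 = 50.
Step 2. [(-5*((-x) - 8)) + 5 = 50] +5 is outermost — subtract 5 both sides ⇒ sub: -5*((-x) - 8) = 45.
Step 3. [-5*((-x) - 8) = 45] LHS = -5·(…); ÷-5 both sides. So div: (-x) - 8 = -9.
Step 4. [(-x) - 8 = -9] 8 comes off first (add 8) ⇒ sub: -x = -1.
Step 5. [-x = -1] flip signs both sides ⇒ neg: x = 1.

Answer: x ∈ {1}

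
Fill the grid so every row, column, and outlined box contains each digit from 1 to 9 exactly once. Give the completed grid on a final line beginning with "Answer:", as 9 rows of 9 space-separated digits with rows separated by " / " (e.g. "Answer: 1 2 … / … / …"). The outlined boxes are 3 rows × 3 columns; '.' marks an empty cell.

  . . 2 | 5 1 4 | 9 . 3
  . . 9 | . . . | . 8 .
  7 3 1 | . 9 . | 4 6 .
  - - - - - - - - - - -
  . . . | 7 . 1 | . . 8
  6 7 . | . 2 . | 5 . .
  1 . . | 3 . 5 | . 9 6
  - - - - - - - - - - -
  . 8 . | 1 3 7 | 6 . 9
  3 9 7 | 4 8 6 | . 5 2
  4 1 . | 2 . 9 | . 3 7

Step 1. [r2c7∈{1,2,7}] r2c7 is the only open cell in box 3 admitting 2. So r2c7=2.
Step 2. [r5c9∈{1,4}] 4 has one home in col 9: r5c9, so r5c9=4.
Step 3. [r2c2∈{4,5,6}] in row 2, 4 fits only at r2c2 ⇒ r2c2=4.
Step 4. [r2c1∈{5}] only 5 remains possible at r2c1. So r2c1=5.
Step 5. [r5c6∈{8}] r5c6's peers cover all but 8, so r5c6=8.
Step 6. [r7c3∈{5}] nothing but 5 survives at r7c3, so r7c3=5.
Step 7. [r6c2∈{2}] r6c2's peers cover all but 2 ⇒ r6c2=2.
Step 8. [r6c5∈{4}] only 4 remains possible at r6c5. So r6c5=4.
Step 9. [r4c5∈{6}] nothing but 6 survives at r4c5 ⇒ r4c5=6.
Step 10. [r4c7∈{3}] r4c7 is down to just 3, so r4c7=3.
Step 11. [r2c6∈{3}] only 3 remains possible at r2c6. So r2c6=3.
Step 12. [r3c9∈{5}] nothing but 5 survives at r3c9. So r3c9=5.
Step 13. [r5c8∈{1}] r5c8 has the single candidate 1. So r5c8=1.
Step 14. [r5c4∈{9}] r5c4's peers cover all but 9, so r5c4=9.
Step 15. [r1c2∈{6}] r1c2's peers cover all but 6. So r1c2=6.
Step 16. [r9c7∈{8}] r9c7 is down to just 8, so r9c7=8.
Step 17. [r4c8∈{2}] r4c8 has the single candidate 2 ⇒ r4c8=2.
Step 18. [r2c5∈{7}] r2c5 is down to just 7 ⇒ r2c5=7.
Step 19. [r7c1∈{2}] nothing but 2 survives at r7c1. So r7c1=2.
Step 20. [r4c1∈{9}] r4c1 is down to just 9. So r4c1=9.
Step 21. [r6c7∈{7}] r6c7 is down to just 7. So r6c7=7.
Step 22. [r6c3∈{8}] only 8 remains possible at r6c3 ⇒ r6c3=8.
Step 23. [r9c3∈{6}] r9c3 is down to just 6, so r9c3=6.
Step 24. [r9c5∈{5}] only 5 remains possible at r9c5, so r9c5=5.
Step 25. [r8c7∈{1}] nothing but 1 survives at r8c7. So r8c7=1.
Step 26. [r4c2∈{5}] r4c2's peers cover all but 5, so r4c2=5.
Step 27. [r7c8∈{4}] r7c8 has the single candidate 4. So r7c8=4.
Step 28. [r3c4∈{8}] r3c4 has the single candidate 8 ⇒ r3c4=8.
Step 29. [r4c3∈{4}] nothing but 4 survives at r4c3, so r4c3=4.
Step 30. [r3c6∈{2}] only 2 remains possible at r3c6, so r3c6=2.
Step 31. [r2c9∈{1}] only 1 remains possible at r2c9 ⇒ r2c9=1.
Step 32. [r5c3∈{3}] r5c3 has the single candidate 3 ⇒ r5c3=3.
Step 33. [r1c8∈{7}] nothing but 7 survives at r1c8. So r1c8=7.
Step 34. [r1c1∈{8}] r1c1 has the single candidate 8, so r1c1=8.
Step 35. [r2c4∈{6}] r2c4 is down to just 6, so r2c4=6.

Answer: 8 6 2 5 1 4 9 7 3 / 5 4 9 6 7 3 2 8 1 / 7 3 1 8 9 2 4 6 5 / 9 5 4 7 6 1 3 2 8 / 6 7 3 9 2 8 5 1 4 / 1 2 8 3 4 5 7 9 6 / 2 8 5 1 3 7 6 4 9 / 3 9 7 4 8 6 1 5 2 / 4 1 6 2 5 9 8 3 7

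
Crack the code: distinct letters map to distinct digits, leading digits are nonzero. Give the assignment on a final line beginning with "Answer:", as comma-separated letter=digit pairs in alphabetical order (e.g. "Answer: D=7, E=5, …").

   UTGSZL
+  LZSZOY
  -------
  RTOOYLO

Step 1. [col 1: L + Y ≡ O (mod 10)] no forcing yet in column 1 (carry-in 0); O=3 is free and consistent — try it ⇒ O=3.
Step 2. [R] R is the leading digit of a 7-digit sum of two 6-digit numbers; the final carry is exactly 1 ⇒ R=1.
Step 3. [col 1: L + Y ≡ O (mod 10)] Y=7 is one option consistent with column 1 (L + Y ≡ O (mod 10), carry-in 0) — take it ⇒ Y=7.
Step 4. [col 1: L + Y ≡ O (mod 10)] column 1 reads L+Y+carry(0)=O with Y=7, O=3; with digits 1,3,7 already taken and all letters distinct, the only value for L is 6 ⇒ L=6.
Step 5. [col 2: Z + O ≡ L (mod 10)] column 2 reads Z+O+carry(1)=L with O=3, L=6; with digits 1,3,6,7 already taken and all letters distinct, the only value for Z is 2. So Z=2.
Step 6. [col 3: S + Z ≡ Y (mod 10)] column 3 reads S+Z+carry(0)=Y with Z=2, Y=7; with digits 1,2,3,6,7 already taken and all letters distinct, the only value for S is 5. So S=5.
Step 7. [col 4: G + S ≡ O (mod 10)] column 4 reads G+S+carry(0)=O with S=5, O=3; with digits 1,2,3,5,6,7 already taken and all letters distinct, the only value for G is 8 ⇒ G=8.
Step 8. [col 5: T + Z ≡ O (mod 10)] column 5 reads T+Z+carry(1)=O with Z=2, O=3; with digits 1,2,3,5,6,7,8 already taken and all letters distinct, the only value for T is 0. So T=0.
Step 9. [col 6: U + L ≡ T (mod 10)] column 6: given L=6, T=0, carry-in 0, and digits 0,1,2,3,5,6,7,8 already taken and all letters distinct, U+L≡T (mod 10) forces U=4, so U=4.

Answer: G=8, L=6, O=3, R=1, S=5, T=0, U=4, Y=7, Z=2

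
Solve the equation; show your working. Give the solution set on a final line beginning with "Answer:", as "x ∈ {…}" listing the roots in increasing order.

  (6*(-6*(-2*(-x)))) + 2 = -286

Step 1. [(6*(-6*(-2*(-x)))) + 2 = -286] peel the +2: subtract 2 from each side, so sub: 6*(-6*(-2*(-x))) = -288.
Step 2. [6*(-6*(-2*(-x))) = -288] 6 out front; divide by 6. So div: -6*(-2*(-x)) = -48.
Step 3. [-6*(-2*(-x)) = -48] divide by the outer -6. So div: -2*(-x) = 8.
Step 4. [-2*(-x) = 8] -2 out front; divide by -2 ⇒ div: -x = -4.
Step 5. [-x = -4] flip signs both sides. So neg: x = 4.

Answer: x ∈ {4}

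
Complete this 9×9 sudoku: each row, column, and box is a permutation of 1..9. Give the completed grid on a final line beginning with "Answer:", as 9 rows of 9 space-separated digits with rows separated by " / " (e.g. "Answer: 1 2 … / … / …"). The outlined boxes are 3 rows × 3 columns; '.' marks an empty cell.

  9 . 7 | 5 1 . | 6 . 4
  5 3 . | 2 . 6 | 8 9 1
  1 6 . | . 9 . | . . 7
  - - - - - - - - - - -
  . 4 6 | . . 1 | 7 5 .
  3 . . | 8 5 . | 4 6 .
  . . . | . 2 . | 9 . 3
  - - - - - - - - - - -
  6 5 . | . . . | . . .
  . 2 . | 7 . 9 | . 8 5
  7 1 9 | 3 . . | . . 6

Step 1. [r9c7∈{2}] r9c7 has the single candidate 2 ⇒ r9c7=2.
Step 2. [r7c3∈{3,4,8}] across box 7, 8 lands solely at r7c3, so r7c3=8.
Step 3. [r7c5∈{4}] r7c5's peers cover all but 4, so r7c5=4.
Step 4. [r3c6∈{3,4,8}] in row 3, 8 fits only at r3c6 ⇒ r3c6=8.
Step 5. [r3c3∈{2,4}] in box 1, 2 fits only at r3c3. So r3c3=2.
Step 6. [r3c8∈{3}] r3c8 has the single candidate 3. So r3c8=3.
Step 7. [r8c7∈{1,3}] 1 has one home in row 8: r8c7. So r8c7=1.
Step 8. [r6c1∈{8}] r6c1 is down to just 8, so r6c1=8.
Step 9. [r6c6∈{4,7}] 4 has one home in col 6: r6c6 ⇒ r6c6=4.
Step 10. [r4c9∈{2,8}] 8 has one home in row 4: r4c9 ⇒ r4c9=8.
Step 11. [r5c6∈{7}] r5c6 has the single candidate 7. So r5c6=7.
Step 12. [r8c1∈{4}] r8c1 is down to just 4 ⇒ r8c1=4.
Step 13. [r6c8∈{1}] only 1 remains possible at r6c8. So r6c8=1.
Step 14. [r7c9∈{9}] nothing but 9 survives at r7c9. So r7c9=9.
Step 15. [r6c4∈{6}] r6c4 is down to just 6. So r6c4=6.
Step 16. [r5c2∈{9}] r5c2 has the single candidate 9, so r5c2=9.
Step 17. [r2c5∈{7}] r2c5 has the single candidate 7. So r2c5=7.
Step 18. [r4c5∈{3}] nothing but 3 survives at r4c5, so r4c5=3.
Step 19. [r3c7∈{5}] nothing but 5 survives at r3c7, so r3c7=5.
Step 20. [r7c6∈{2}] r7c6 is down to just 2. So r7c6=2.
Step 21. [r6c2∈{7}] r6c2 is down to just 7. So r6c2=7.
Step 22. [r5c9∈{2}] only 2 remains possible at r5c9, so r5c9=2.
Step 23. [r5c3∈{1}] r5c3 has the single candidate 1. So r5c3=1.
Step 24. [r8c3∈{3}] only 3 remains possible at r8c3 ⇒ r8c3=3.
Step 25. [r9c6∈{5}] r9c6 is down to just 5 ⇒ r9c6=5.
Step 26. [r7c4∈{1}] nothing but 1 survives at r7c4, so r7c4=1.
Step 27. [r4c1∈{2}] r4c1 has the single candidate 2. So r4c1=2.
Step 28. [r8c5∈{6}] r8c5 is down to just 6. So r8c5=6.
Step 29. [r2c3∈{4}] only 4 remains possible at r2c3. So r2c3=4.
Step 30. [r9c5∈{8}] r9c5 is down to just 8. So r9c5=8.
Step 31. [r1c8∈{2}] r1c8's peers cover all but 2, so r1c8=2.
Step 32. [r1c2∈{8}] r1c2 has the single candidate 8. So r1c2=8.
Step 33. [r4c4∈{9}] r4c4 has the single candidate 9. So r4c4=9.
Step 34. [r6c3∈{5}] r6c3 has the single candidate 5, so r6c3=5.
Step 35. [r7c7∈{3}] only 3 remains possible at r7c7, so r7c7=3.
Step 36. [r3c4∈{4}] r3c4 is down to just 4 ⇒ r3c4=4.
Step 37. [r9c8∈{4}] r9c8 is down to just 4, so r9c8=4.
Step 38. [r1c6∈{3}] only 3 remains possible at r1c6. So r1c6=3.
Step 39. [r7c8∈{7}] r7c8 is down to just 7. So r7c8=7.

Answer: 9 8 7 5 1 3 6 2 4 / 5 3 4 2 7 6 8 9 1 / 1 6 2 4 9 8 5 3 7 / 2 4 6 9 3 1 7 5 8 / 3 9 1 8 5 7 4 6 2 / 8 7 5 6 2 4 9 1 3 / 6 5 8 1 4 2 3 7 9 / 4 2 3 7 6 9 1 8 5 / 7 1 9 3 8 5 2 4 6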